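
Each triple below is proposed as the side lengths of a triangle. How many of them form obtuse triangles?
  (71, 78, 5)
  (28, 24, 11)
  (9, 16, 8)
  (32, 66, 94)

3

(71,78,5): 5+71 ≤ 78, not a triangle
(28,24,11): 11²+24² = 697 < 784 = 28² → obtuse
(9,16,8): 8²+9² = 145 < 256 = 16² → obtuse
(32,66,94): 32²+66² = 5380 < 8836 = 94² → obtuse
3 of the 4 are obtuse.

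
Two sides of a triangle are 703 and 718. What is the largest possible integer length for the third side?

1420

The third side must be strictly less than 703 + 718 = 1421.
The largest integer below 1421 is 1420.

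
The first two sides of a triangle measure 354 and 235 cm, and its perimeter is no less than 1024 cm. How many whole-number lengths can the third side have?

154

Triangle inequality: 119 < x < 589. Perimeter ≥ 1024 gives x ≥ 1024 − 354 − 235 = 435.
So 435 ≤ x < 589; integers 435 through 588: 154 values.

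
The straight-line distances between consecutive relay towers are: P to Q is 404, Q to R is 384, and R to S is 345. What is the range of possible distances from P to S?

The maximum is all hops collinear in one direction: 404 + 384 + 345 = 1133.
The longest hop is 404; the others sum to 729. Since 404 ≤ 729, the path can fold back on itself completely, so the minimum distance is 0.

0 ≤ PS ≤ 1133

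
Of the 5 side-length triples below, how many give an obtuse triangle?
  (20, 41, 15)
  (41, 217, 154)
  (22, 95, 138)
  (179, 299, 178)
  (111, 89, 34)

2

(20,41,15): 15+20 ≤ 41, not a triangle
(41,217,154): 41+154 ≤ 217, not a triangle
(22,95,138): 22+95 ≤ 138, not a triangle
(179,299,178): 178²+179² = 63725 < 89401 = 299² → obtuse
(111,89,34): 34²+89² = 9077 < 12321 = 111² → obtuse
2 of the 5 are obtuse.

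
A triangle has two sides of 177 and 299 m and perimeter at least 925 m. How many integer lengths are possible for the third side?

27

Triangle inequality: 122 < x < 476. Perimeter ≥ 925 gives x ≥ 925 − 177 − 299 = 449.
So 449 ≤ x < 476; integers 449 through 475: 27 values.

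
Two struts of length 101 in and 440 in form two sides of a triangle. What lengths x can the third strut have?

339 < x < 541

By the triangle inequality, x must be less than 101 + 440 = 541 and greater than |101 − 440| = 339.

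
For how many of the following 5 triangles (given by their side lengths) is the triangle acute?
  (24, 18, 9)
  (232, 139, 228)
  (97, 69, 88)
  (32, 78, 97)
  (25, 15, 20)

2

(24,18,9): 9²+18² = 405 < 576 = 24² → obtuse
(232,139,228): 139²+228² = 71305 > 53824 = 232² → acute
(97,69,88): 69²+88² = 12505 > 9409 = 97² → acute
(32,78,97): 32²+78² = 7108 < 9409 = 97² → obtuse
(25,15,20): 15²+20² = 625 = 25² → right
2 of the 5 are acute.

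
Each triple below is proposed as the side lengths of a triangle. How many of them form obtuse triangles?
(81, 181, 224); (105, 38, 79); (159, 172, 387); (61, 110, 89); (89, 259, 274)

(81,181,224): 81²+181² = 39322 < 50176 = 224² → obtuse
(105,38,79): 38²+79² = 7685 < 11025 = 105² → obtuse
(159,172,387): 159+172 ≤ 387, not a triangle
(61,110,89): 61²+89² = 11642 < 12100 = 110² → obtuse
(89,259,274): 89²+259² = 75002 < 75076 = 274² → obtuse
4 of the 5 are obtuse.

4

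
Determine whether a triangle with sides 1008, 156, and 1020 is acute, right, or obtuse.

right

Compare the square of the longest side to the sum of squares of the other two: 156² + 1008² = 1040400 = 1020².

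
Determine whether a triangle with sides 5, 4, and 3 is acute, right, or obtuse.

Compare the square of the longest side to the sum of squares of the other two: 3² + 4² = 25 = 5².

right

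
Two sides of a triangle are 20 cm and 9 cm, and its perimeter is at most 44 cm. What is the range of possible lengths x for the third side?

Triangle inequality alone gives 11 < x < 29.
The perimeter condition gives x ≤ 44 − 20 − 9 = 15.
Intersecting the two: 11 < x ≤ 15.

11 < x ≤ 15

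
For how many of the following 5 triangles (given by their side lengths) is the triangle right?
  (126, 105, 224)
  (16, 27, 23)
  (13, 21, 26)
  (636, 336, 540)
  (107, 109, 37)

(126,105,224): 105²+126² = 26901 < 50176 = 224² → obtuse
(16,27,23): 16²+23² = 785 > 729 = 27² → acute
(13,21,26): 13²+21² = 610 < 676 = 26² → obtuse
(636,336,540): 336²+540² = 404496 = 636² → right
(107,109,37): 37²+107² = 12818 > 11881 = 109² → acute
1 of the 5 is right.

1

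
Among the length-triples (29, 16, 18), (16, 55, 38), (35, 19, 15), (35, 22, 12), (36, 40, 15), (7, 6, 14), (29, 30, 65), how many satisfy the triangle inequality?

(16,18,29): 16+18 > 29 → valid
(16,38,55): 16+38 ≤ 55 → not valid
(15,19,35): 15+19 ≤ 35 → not valid
(12,22,35): 12+22 ≤ 35 → not valid
(15,36,40): 15+36 > 40 → valid
(6,7,14): 6+7 ≤ 14 → not valid
(29,30,65): 29+30 ≤ 65 → not valid
2 of the 7 triples form a triangle.

2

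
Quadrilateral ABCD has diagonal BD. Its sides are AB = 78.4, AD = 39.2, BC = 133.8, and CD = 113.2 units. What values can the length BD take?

From triangle ABD: |78.4 − 39.2| < BD < 78.4 + 39.2, i.e. 39.2 < BD < 117.6.
From triangle CBD: 20.6 < BD < 247.0.
Both must hold, so BD lies in the intersection.

39.2 < BD < 117.6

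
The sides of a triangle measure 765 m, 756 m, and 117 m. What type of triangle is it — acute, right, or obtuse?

Compare the square of the longest side to the sum of squares of the other two: 117² + 756² = 585225 = 765².

right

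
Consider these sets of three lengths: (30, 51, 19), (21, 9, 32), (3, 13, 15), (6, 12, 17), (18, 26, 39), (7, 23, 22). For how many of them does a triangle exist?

(19,30,51): 19+30 ≤ 51 → not valid
(9,21,32): 9+21 ≤ 32 → not valid
(3,13,15): 3+13 > 15 → valid
(6,12,17): 6+12 > 17 → valid
(18,26,39): 18+26 > 39 → valid
(7,22,23): 7+22 > 23 → valid
4 of the 6 triples form a triangle.

4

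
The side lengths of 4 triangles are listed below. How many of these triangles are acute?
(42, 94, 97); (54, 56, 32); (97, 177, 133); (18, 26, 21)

3

(42,94,97): 42²+94² = 10600 > 9409 = 97² → acute
(54,56,32): 32²+54² = 3940 > 3136 = 56² → acute
(97,177,133): 97²+133² = 27098 < 31329 = 177² → obtuse
(18,26,21): 18²+21² = 765 > 676 = 26² → acute
3 of the 4 are acute.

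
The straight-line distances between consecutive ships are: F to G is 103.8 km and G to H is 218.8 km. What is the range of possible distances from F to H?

115.0 ≤ FH ≤ 322.6 km

By the triangle inequality, |103.8 − 218.8| ≤ FH ≤ 103.8 + 218.8.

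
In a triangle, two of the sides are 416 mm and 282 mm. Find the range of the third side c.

134 < c < 698

By the triangle inequality, c must be less than 416 + 282 = 698 and greater than |416 − 282| = 134.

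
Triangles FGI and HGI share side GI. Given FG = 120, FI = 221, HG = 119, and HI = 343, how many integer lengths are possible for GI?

From triangle FGI: 101 < GI < 341.
From triangle HGI: 224 < GI < 462.
Intersection: 224 < GI < 341, so integers 225 through 340: 116 values.

116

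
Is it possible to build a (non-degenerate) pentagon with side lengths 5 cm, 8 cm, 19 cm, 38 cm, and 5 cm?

No

For a pentagon, each side must be shorter than the sum of the others.
Here the longest side is 38, but the remaining 4 sides sum to only 37.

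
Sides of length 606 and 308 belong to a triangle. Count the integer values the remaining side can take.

The third side lies in the open interval (298, 914).
Integers from 299 to 913 inclusive: 913 − 299 + 1 = 615.

615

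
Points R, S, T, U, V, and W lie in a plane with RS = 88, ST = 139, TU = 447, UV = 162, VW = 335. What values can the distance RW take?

The maximum is all hops collinear in one direction: 88 + 139 + 447 + 162 + 335 = 1171.
The longest hop is 447; the others sum to 724. Since 447 ≤ 724, the path can fold back on itself completely, so the minimum distance is 0.

0 ≤ RW ≤ 1171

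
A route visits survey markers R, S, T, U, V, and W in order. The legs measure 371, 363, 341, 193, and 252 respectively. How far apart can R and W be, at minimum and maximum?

0 ≤ RW ≤ 1520

The maximum is all hops collinear in one direction: 371 + 363 + 341 + 193 + 252 = 1520.
The longest hop is 371; the others sum to 1149. Since 371 ≤ 1149, the path can fold back on itself completely, so the minimum distance is 0.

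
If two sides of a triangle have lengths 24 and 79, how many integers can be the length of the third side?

47

The third side lies in the open interval (55, 103).
Integers from 56 to 102 inclusive: 102 − 56 + 1 = 47.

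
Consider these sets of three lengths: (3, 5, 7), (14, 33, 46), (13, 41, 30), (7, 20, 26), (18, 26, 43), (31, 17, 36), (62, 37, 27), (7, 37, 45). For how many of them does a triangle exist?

7

(3,5,7): 3+5 > 7 → valid
(14,33,46): 14+33 > 46 → valid
(13,30,41): 13+30 > 41 → valid
(7,20,26): 7+20 > 26 → valid
(18,26,43): 18+26 > 43 → valid
(17,31,36): 17+31 > 36 → valid
(27,37,62): 27+37 > 62 → valid
(7,37,45): 7+37 ≤ 45 → not valid
7 of the 8 triples form a triangle.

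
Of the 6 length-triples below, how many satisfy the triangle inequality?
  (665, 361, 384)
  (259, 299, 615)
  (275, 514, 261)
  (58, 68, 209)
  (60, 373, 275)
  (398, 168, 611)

2

(361,384,665): 361+384 > 665 → valid
(259,299,615): 259+299 ≤ 615 → not valid
(261,275,514): 261+275 > 514 → valid
(58,68,209): 58+68 ≤ 209 → not valid
(60,275,373): 60+275 ≤ 373 → not valid
(168,398,611): 168+398 ≤ 611 → not valid
2 of the 6 triples form a triangle.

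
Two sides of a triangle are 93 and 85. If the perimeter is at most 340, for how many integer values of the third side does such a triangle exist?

Triangle inequality: 8 < x < 178. Perimeter ≤ 340 gives x ≤ 340 − 93 − 85 = 162.
So 8 < x ≤ 162; integers 9 through 162: 154 values.

154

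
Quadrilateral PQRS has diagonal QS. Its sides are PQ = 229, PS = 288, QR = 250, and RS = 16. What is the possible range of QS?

From triangle PQS: |229 − 288| < QS < 229 + 288, i.e. 59 < QS < 517.
From triangle RQS: 234 < QS < 266.
Both must hold, so QS lies in the intersection.

234 < QS < 266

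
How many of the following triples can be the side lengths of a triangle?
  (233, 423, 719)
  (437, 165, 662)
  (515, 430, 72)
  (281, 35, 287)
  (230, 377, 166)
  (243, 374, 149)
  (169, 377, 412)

4

(233,423,719): 233+423 ≤ 719 → not valid
(165,437,662): 165+437 ≤ 662 → not valid
(72,430,515): 72+430 ≤ 515 → not valid
(35,281,287): 35+281 > 287 → valid
(166,230,377): 166+230 > 377 → valid
(149,243,374): 149+243 > 374 → valid
(169,377,412): 169+377 > 412 → valid
4 of the 7 triples form a triangle.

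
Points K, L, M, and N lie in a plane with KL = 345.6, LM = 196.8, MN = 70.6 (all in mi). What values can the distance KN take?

The maximum is all hops collinear in one direction: 345.6 + 196.8 + 70.6 = 613.0.
The longest hop is 345.6; the others sum to 267.4. Folding the others back against it leaves at least 345.6 − 267.4 = 78.2.

78.2 ≤ KN ≤ 613.0 mi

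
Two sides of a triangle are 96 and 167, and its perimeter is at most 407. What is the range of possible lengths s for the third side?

Triangle inequality alone gives 71 < s < 263.
The perimeter condition gives s ≤ 407 − 96 − 167 = 144.
Intersecting the two: 71 < s ≤ 144.

71 < s ≤ 144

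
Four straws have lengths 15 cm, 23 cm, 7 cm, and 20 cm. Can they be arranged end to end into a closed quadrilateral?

A quadrilateral exists iff every side is shorter than the sum of the others — equivalently, the longest side is less than the sum of the rest.
Longest side 23 < 42 (sum of the remaining 3), so yes.

Yes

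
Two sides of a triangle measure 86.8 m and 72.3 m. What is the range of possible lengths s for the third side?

By the triangle inequality, s must be less than 86.8 + 72.3 = 159.1 and greater than |86.8 − 72.3| = 14.5.

14.5 < s < 159.1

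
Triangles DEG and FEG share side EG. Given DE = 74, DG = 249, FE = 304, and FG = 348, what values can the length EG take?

175 < EG < 323

From triangle DEG: |74 − 249| < EG < 74 + 249, i.e. 175 < EG < 323.
From triangle FEG: 44 < EG < 652.
Both must hold, so EG lies in the intersection.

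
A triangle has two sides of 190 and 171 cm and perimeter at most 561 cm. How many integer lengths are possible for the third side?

Triangle inequality: 19 < x < 361. Perimeter ≤ 561 gives x ≤ 561 − 190 − 171 = 200.
So 19 < x ≤ 200; integers 20 through 200: 181 values.

181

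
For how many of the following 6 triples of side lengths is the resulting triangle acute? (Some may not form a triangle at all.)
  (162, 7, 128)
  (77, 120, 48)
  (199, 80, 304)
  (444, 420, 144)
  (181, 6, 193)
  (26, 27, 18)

(162,7,128): 7+128 ≤ 162, not a triangle
(77,120,48): 48²+77² = 8233 < 14400 = 120² → obtuse
(199,80,304): 80+199 ≤ 304, not a triangle
(444,420,144): 144²+420² = 197136 = 444² → right
(181,6,193): 6+181 ≤ 193, not a triangle
(26,27,18): 18²+26² = 1000 > 729 = 27² → acute
1 of the 6 is acute.

1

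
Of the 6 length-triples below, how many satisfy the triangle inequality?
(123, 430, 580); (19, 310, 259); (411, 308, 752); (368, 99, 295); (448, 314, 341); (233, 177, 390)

(123,430,580): 123+430 ≤ 580 → not valid
(19,259,310): 19+259 ≤ 310 → not valid
(308,411,752): 308+411 ≤ 752 → not valid
(99,295,368): 99+295 > 368 → valid
(314,341,448): 314+341 > 448 → valid
(177,233,390): 177+233 > 390 → valid
3 of the 6 triples form a triangle.

3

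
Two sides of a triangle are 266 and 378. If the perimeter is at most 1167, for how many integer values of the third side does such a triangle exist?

411

Triangle inequality: 112 < x < 644. Perimeter ≤ 1167 gives x ≤ 1167 − 266 − 378 = 523.
So 112 < x ≤ 523; integers 113 through 523: 411 values.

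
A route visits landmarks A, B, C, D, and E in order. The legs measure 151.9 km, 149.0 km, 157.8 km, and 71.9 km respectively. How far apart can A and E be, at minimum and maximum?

The maximum is all hops collinear in one direction: 151.9 + 149.0 + 157.8 + 71.9 = 530.6.
The longest hop is 157.8; the others sum to 372.8. Since 157.8 ≤ 372.8, the path can fold back on itself completely, so the minimum distance is 0.

0 ≤ AE ≤ 530.6 km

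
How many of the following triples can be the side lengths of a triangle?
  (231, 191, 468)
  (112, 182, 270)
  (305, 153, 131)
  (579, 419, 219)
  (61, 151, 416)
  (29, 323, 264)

(191,231,468): 191+231 ≤ 468 → not valid
(112,182,270): 112+182 > 270 → valid
(131,153,305): 131+153 ≤ 305 → not valid
(219,419,579): 219+419 > 579 → valid
(61,151,416): 61+151 ≤ 416 → not valid
(29,264,323): 29+264 ≤ 323 → not valid
2 of the 6 triples form a triangle.

2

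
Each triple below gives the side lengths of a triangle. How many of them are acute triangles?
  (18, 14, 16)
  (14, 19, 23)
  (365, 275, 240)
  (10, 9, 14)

2

(18,14,16): 14²+16² = 452 > 324 = 18² → acute
(14,19,23): 14²+19² = 557 > 529 = 23² → acute
(365,275,240): 240²+275² = 133225 = 365² → right
(10,9,14): 9²+10² = 181 < 196 = 14² → obtuse
2 of the 4 are acute.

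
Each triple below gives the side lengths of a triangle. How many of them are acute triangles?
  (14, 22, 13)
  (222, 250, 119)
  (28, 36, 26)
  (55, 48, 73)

2

(14,22,13): 13²+14² = 365 < 484 = 22² → obtuse
(222,250,119): 119²+222² = 63445 > 62500 = 250² → acute
(28,36,26): 26²+28² = 1460 > 1296 = 36² → acute
(55,48,73): 48²+55² = 5329 = 73² → right
2 of the 4 are acute.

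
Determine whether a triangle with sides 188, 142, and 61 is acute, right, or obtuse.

Compare the square of the longest side to the sum of squares of the other two: 61² + 142² = 23885 < 35344 = 188².

obtuse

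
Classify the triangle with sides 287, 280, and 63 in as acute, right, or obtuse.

right

Compare the square of the longest side to the sum of squares of the other two: 63² + 280² = 82369 = 287².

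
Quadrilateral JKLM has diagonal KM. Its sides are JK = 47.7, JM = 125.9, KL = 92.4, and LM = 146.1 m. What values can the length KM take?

78.2 < KM < 173.6

From triangle JKM: |47.7 − 125.9| < KM < 47.7 + 125.9, i.e. 78.2 < KM < 173.6.
From triangle LKM: 53.7 < KM < 238.5.
Both must hold, so KM lies in the intersection.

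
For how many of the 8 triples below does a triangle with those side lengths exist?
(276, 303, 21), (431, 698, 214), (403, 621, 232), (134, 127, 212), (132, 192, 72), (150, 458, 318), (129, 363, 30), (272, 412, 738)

(21,276,303): 21+276 ≤ 303 → not valid
(214,431,698): 214+431 ≤ 698 → not valid
(232,403,621): 232+403 > 621 → valid
(127,134,212): 127+134 > 212 → valid
(72,132,192): 72+132 > 192 → valid
(150,318,458): 150+318 > 458 → valid
(30,129,363): 30+129 ≤ 363 → not valid
(272,412,738): 272+412 ≤ 738 → not valid
4 of the 8 triples form a triangle.

4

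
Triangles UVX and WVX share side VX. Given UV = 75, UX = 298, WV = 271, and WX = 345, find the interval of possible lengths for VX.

From triangle UVX: |75 − 298| < VX < 75 + 298, i.e. 223 < VX < 373.
From triangle WVX: 74 < VX < 616.
Both must hold, so VX lies in the intersection.

223 < VX < 373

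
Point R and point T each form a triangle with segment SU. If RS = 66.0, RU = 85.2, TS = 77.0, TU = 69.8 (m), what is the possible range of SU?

From triangle RSU: |66.0 − 85.2| < SU < 66.0 + 85.2, i.e. 19.2 < SU < 151.2.
From triangle TSU: 7.2 < SU < 146.8.
Both must hold, so SU lies in the intersection.

19.2 < SU < 146.8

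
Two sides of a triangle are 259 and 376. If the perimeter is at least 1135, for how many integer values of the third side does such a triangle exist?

135

Triangle inequality: 117 < x < 635. Perimeter ≥ 1135 gives x ≥ 1135 − 259 − 376 = 500.
So 500 ≤ x < 635; integers 500 through 634: 135 values.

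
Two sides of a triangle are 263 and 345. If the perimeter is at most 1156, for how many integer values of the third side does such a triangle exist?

Triangle inequality: 82 < x < 608. Perimeter ≤ 1156 gives x ≤ 1156 − 263 − 345 = 548.
So 82 < x ≤ 548; integers 83 through 548: 466 values.

466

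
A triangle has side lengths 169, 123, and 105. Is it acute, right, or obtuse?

obtuse

Compare the square of the longest side to the sum of squares of the other two: 105² + 123² = 26154 < 28561 = 169².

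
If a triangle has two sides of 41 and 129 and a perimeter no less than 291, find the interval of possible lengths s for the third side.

121 ≤ s < 170

Triangle inequality alone gives 88 < s < 170.
The perimeter condition gives s ≥ 291 − 41 − 129 = 121.
Intersecting the two: 121 ≤ s < 170.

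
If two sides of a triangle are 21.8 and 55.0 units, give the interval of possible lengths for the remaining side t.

33.2 < t < 76.8 (units)

By the triangle inequality, t must be less than 21.8 + 55.0 = 76.8 and greater than |21.8 − 55.0| = 33.2.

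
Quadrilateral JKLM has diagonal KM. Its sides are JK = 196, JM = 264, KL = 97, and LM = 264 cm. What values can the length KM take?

From triangle JKM: |196 − 264| < KM < 196 + 264, i.e. 68 < KM < 460.
From triangle LKM: 167 < KM < 361.
Both must hold, so KM lies in the intersection.

167 < KM < 361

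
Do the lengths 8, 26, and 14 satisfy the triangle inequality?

The longest side is 26, but the other two sum to only 22.
22 < 26, so the triangle inequality fails.

No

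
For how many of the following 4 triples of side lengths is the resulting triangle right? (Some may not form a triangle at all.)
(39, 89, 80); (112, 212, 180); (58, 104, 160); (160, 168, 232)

3

(39,89,80): 39²+80² = 7921 = 89² → right
(112,212,180): 112²+180² = 44944 = 212² → right
(58,104,160): 58²+104² = 14180 < 25600 = 160² → obtuse
(160,168,232): 160²+168² = 53824 = 232² → right
3 of the 4 are right.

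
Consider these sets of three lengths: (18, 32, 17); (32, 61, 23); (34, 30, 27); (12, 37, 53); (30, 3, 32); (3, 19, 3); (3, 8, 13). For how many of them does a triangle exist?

(17,18,32): 17+18 > 32 → valid
(23,32,61): 23+32 ≤ 61 → not valid
(27,30,34): 27+30 > 34 → valid
(12,37,53): 12+37 ≤ 53 → not valid
(3,30,32): 3+30 > 32 → valid
(3,3,19): 3+3 ≤ 19 → not valid
(3,8,13): 3+8 ≤ 13 → not valid
3 of the 7 triples form a triangle.

3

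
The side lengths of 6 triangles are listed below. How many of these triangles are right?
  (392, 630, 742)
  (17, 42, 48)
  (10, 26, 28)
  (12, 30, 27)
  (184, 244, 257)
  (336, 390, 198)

2

(392,630,742): 392²+630² = 550564 = 742² → right
(17,42,48): 17²+42² = 2053 < 2304 = 48² → obtuse
(10,26,28): 10²+26² = 776 < 784 = 28² → obtuse
(12,30,27): 12²+27² = 873 < 900 = 30² → obtuse
(184,244,257): 184²+244² = 93392 > 66049 = 257² → acute
(336,390,198): 198²+336² = 152100 = 390² → right
2 of the 6 are right.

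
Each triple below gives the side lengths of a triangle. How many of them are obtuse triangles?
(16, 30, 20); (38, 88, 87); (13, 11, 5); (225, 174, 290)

3

(16,30,20): 16²+20² = 656 < 900 = 30² → obtuse
(38,88,87): 38²+87² = 9013 > 7744 = 88² → acute
(13,11,5): 5²+11² = 146 < 169 = 13² → obtuse
(225,174,290): 174²+225² = 80901 < 84100 = 290² → obtuse
3 of the 4 are obtuse.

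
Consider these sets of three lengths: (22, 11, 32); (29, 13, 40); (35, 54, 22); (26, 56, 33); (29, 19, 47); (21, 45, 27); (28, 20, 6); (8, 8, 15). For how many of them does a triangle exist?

7

(11,22,32): 11+22 > 32 → valid
(13,29,40): 13+29 > 40 → valid
(22,35,54): 22+35 > 54 → valid
(26,33,56): 26+33 > 56 → valid
(19,29,47): 19+29 > 47 → valid
(21,27,45): 21+27 > 45 → valid
(6,20,28): 6+20 ≤ 28 → not valid
(8,8,15): 8+8 > 15 → valid
7 of the 8 triples form a triangle.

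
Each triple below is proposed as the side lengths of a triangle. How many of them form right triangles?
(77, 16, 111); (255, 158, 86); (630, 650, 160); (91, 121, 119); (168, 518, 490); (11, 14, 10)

(77,16,111): 16+77 ≤ 111, not a triangle
(255,158,86): 86+158 ≤ 255, not a triangle
(630,650,160): 160²+630² = 422500 = 650² → right
(91,121,119): 91²+119² = 22442 > 14641 = 121² → acute
(168,518,490): 168²+490² = 268324 = 518² → right
(11,14,10): 10²+11² = 221 > 196 = 14² → acute
2 of the 6 are right.

2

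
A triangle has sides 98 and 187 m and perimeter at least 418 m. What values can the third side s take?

133 ≤ s < 285

Triangle inequality alone gives 89 < s < 285.
The perimeter condition gives s ≥ 418 − 98 − 187 = 133.
Intersecting the two: 133 ≤ s < 285.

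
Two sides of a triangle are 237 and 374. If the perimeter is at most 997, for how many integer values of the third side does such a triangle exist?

Triangle inequality: 137 < x < 611. Perimeter ≤ 997 gives x ≤ 997 − 237 − 374 = 386.
So 137 < x ≤ 386; integers 138 through 386: 249 values.

249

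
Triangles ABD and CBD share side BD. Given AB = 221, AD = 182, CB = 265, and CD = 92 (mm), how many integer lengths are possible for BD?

From triangle ABD: 39 < BD < 403.
From triangle CBD: 173 < BD < 357.
Intersection: 173 < BD < 357, so integers 174 through 356: 183 values.

183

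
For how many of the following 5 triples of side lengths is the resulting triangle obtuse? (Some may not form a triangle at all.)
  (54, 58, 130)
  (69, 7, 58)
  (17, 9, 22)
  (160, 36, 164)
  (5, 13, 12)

1

(54,58,130): 54+58 ≤ 130, not a triangle
(69,7,58): 7+58 ≤ 69, not a triangle
(17,9,22): 9²+17² = 370 < 484 = 22² → obtuse
(160,36,164): 36²+160² = 26896 = 164² → right
(5,13,12): 5²+12² = 169 = 13² → right
1 of the 5 is obtuse.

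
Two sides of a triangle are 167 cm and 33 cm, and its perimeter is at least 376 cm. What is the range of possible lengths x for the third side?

Triangle inequality alone gives 134 < x < 200.
The perimeter condition gives x ≥ 376 − 167 − 33 = 176.
Intersecting the two: 176 ≤ x < 200.

176 ≤ x < 200 cm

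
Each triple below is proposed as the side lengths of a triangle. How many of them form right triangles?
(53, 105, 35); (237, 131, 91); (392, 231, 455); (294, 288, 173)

(53,105,35): 35+53 ≤ 105, not a triangle
(237,131,91): 91+131 ≤ 237, not a triangle
(392,231,455): 231²+392² = 207025 = 455² → right
(294,288,173): 173²+288² = 112873 > 86436 = 294² → acute
1 of the 4 is right.

1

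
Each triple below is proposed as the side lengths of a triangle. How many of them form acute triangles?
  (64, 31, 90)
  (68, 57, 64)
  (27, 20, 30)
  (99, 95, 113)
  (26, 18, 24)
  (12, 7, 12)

(64,31,90): 31²+64² = 5057 < 8100 = 90² → obtuse
(68,57,64): 57²+64² = 7345 > 4624 = 68² → acute
(27,20,30): 20²+27² = 1129 > 900 = 30² → acute
(99,95,113): 95²+99² = 18826 > 12769 = 113² → acute
(26,18,24): 18²+24² = 900 > 676 = 26² → acute
(12,7,12): 7²+12² = 193 > 144 = 12² → acute
5 of the 6 are acute.

5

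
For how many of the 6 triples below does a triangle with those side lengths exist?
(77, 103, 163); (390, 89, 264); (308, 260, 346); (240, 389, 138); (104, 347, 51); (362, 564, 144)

(77,103,163): 77+103 > 163 → valid
(89,264,390): 89+264 ≤ 390 → not valid
(260,308,346): 260+308 > 346 → valid
(138,240,389): 138+240 ≤ 389 → not valid
(51,104,347): 51+104 ≤ 347 → not valid
(144,362,564): 144+362 ≤ 564 → not valid
2 of the 6 triples form a triangle.

2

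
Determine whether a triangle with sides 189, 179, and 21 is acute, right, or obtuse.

obtuse

Compare the square of the longest side to the sum of squares of the other two: 21² + 179² = 32482 < 35721 = 189².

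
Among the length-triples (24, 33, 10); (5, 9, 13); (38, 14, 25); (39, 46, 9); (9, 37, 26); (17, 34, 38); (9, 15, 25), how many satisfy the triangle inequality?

5

(10,24,33): 10+24 > 33 → valid
(5,9,13): 5+9 > 13 → valid
(14,25,38): 14+25 > 38 → valid
(9,39,46): 9+39 > 46 → valid
(9,26,37): 9+26 ≤ 37 → not valid
(17,34,38): 17+34 > 38 → valid
(9,15,25): 9+15 ≤ 25 → not valid
5 of the 7 triples form a triangle.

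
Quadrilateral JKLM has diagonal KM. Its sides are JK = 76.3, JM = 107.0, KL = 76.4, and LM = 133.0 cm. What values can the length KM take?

From triangle JKM: |76.3 − 107.0| < KM < 76.3 + 107.0, i.e. 30.7 < KM < 183.3.
From triangle LKM: 56.6 < KM < 209.4.
Both must hold, so KM lies in the intersection.

56.6 < KM < 183.3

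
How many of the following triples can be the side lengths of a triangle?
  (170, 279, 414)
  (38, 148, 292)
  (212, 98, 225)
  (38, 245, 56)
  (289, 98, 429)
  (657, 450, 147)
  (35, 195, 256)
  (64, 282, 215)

(170,279,414): 170+279 > 414 → valid
(38,148,292): 38+148 ≤ 292 → not valid
(98,212,225): 98+212 > 225 → valid
(38,56,245): 38+56 ≤ 245 → not valid
(98,289,429): 98+289 ≤ 429 → not valid
(147,450,657): 147+450 ≤ 657 → not valid
(35,195,256): 35+195 ≤ 256 → not valid
(64,215,282): 64+215 ≤ 282 → not valid
2 of the 8 triples form a triangle.

2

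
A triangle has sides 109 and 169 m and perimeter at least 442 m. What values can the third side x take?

Triangle inequality alone gives 60 < x < 278.
The perimeter condition gives x ≥ 442 − 109 − 169 = 164.
Intersecting the two: 164 ≤ x < 278.

164 ≤ x < 278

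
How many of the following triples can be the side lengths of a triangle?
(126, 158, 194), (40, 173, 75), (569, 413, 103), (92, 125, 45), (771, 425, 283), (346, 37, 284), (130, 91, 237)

2

(126,158,194): 126+158 > 194 → valid
(40,75,173): 40+75 ≤ 173 → not valid
(103,413,569): 103+413 ≤ 569 → not valid
(45,92,125): 45+92 > 125 → valid
(283,425,771): 283+425 ≤ 771 → not valid
(37,284,346): 37+284 ≤ 346 → not valid
(91,130,237): 91+130 ≤ 237 → not valid
2 of the 7 triples form a triangle.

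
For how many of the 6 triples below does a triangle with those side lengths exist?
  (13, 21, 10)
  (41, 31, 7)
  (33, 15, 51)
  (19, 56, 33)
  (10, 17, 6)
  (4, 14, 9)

1

(10,13,21): 10+13 > 21 → valid
(7,31,41): 7+31 ≤ 41 → not valid
(15,33,51): 15+33 ≤ 51 → not valid
(19,33,56): 19+33 ≤ 56 → not valid
(6,10,17): 6+10 ≤ 17 → not valid
(4,9,14): 4+9 ≤ 14 → not valid
1 of the 6 triples forms a triangle.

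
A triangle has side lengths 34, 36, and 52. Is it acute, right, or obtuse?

obtuse

Compare the square of the longest side to the sum of squares of the other two: 34² + 36² = 2452 < 2704 = 52².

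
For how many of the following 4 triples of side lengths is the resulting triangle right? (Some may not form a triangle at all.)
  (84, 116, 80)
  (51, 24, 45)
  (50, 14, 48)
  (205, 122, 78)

(84,116,80): 80²+84² = 13456 = 116² → right
(51,24,45): 24²+45² = 2601 = 51² → right
(50,14,48): 14²+48² = 2500 = 50² → right
(205,122,78): 78+122 ≤ 205, not a triangle
3 of the 4 are right.

3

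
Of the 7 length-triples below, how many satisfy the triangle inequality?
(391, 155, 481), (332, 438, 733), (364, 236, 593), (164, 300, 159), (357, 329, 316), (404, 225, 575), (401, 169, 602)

(155,391,481): 155+391 > 481 → valid
(332,438,733): 332+438 > 733 → valid
(236,364,593): 236+364 > 593 → valid
(159,164,300): 159+164 > 300 → valid
(316,329,357): 316+329 > 357 → valid
(225,404,575): 225+404 > 575 → valid
(169,401,602): 169+401 ≤ 602 → not valid
6 of the 7 triples form a triangle.

6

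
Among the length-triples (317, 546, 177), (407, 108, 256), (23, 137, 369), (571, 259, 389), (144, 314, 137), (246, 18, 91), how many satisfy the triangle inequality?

1

(177,317,546): 177+317 ≤ 546 → not valid
(108,256,407): 108+256 ≤ 407 → not valid
(23,137,369): 23+137 ≤ 369 → not valid
(259,389,571): 259+389 > 571 → valid
(137,144,314): 137+144 ≤ 314 → not valid
(18,91,246): 18+91 ≤ 246 → not valid
1 of the 6 triples forms a triangle.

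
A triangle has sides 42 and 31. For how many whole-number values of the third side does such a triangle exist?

61

The third side lies in the open interval (11, 73).
Integers from 12 to 72 inclusive: 72 − 12 + 1 = 61.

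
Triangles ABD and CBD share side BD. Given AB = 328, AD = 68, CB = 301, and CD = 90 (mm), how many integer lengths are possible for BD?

From triangle ABD: 260 < BD < 396.
From triangle CBD: 211 < BD < 391.
Intersection: 260 < BD < 391, so integers 261 through 390: 130 values.

130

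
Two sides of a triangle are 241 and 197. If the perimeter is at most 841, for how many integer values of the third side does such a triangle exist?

359

Triangle inequality: 44 < x < 438. Perimeter ≤ 841 gives x ≤ 841 − 241 − 197 = 403.
So 44 < x ≤ 403; integers 45 through 403: 359 values.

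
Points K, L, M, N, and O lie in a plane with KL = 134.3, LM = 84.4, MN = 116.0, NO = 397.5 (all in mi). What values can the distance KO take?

62.8 ≤ KO ≤ 732.2 mi

The maximum is all hops collinear in one direction: 134.3 + 84.4 + 116.0 + 397.5 = 732.2.
The longest hop is 397.5; the others sum to 334.7. Folding the others back against it leaves at least 397.5 − 334.7 = 62.8.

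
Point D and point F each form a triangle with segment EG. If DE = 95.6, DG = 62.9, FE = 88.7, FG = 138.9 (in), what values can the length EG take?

From triangle DEG: |95.6 − 62.9| < EG < 95.6 + 62.9, i.e. 32.7 < EG < 158.5.
From triangle FEG: 50.2 < EG < 227.6.
Both must hold, so EG lies in the intersection.

50.2 < EG < 158.5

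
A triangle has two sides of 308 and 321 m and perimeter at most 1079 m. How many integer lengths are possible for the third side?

Triangle inequality: 13 < x < 629. Perimeter ≤ 1079 gives x ≤ 1079 − 308 − 321 = 450.
So 13 < x ≤ 450; integers 14 through 450: 437 values.

437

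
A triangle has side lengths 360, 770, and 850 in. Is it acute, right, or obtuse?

Compare the square of the longest side to the sum of squares of the other two: 360² + 770² = 722500 = 850².

right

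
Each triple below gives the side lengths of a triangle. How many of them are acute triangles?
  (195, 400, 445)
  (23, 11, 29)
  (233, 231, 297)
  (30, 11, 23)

(195,400,445): 195²+400² = 198025 = 445² → right
(23,11,29): 11²+23² = 650 < 841 = 29² → obtuse
(233,231,297): 231²+233² = 107650 > 88209 = 297² → acute
(30,11,23): 11²+23² = 650 < 900 = 30² → obtuse
1 of the 4 is acute.

1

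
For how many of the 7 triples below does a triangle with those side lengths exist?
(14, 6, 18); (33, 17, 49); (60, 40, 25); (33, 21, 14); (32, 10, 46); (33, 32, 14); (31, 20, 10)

5

(6,14,18): 6+14 > 18 → valid
(17,33,49): 17+33 > 49 → valid
(25,40,60): 25+40 > 60 → valid
(14,21,33): 14+21 > 33 → valid
(10,32,46): 10+32 ≤ 46 → not valid
(14,32,33): 14+32 > 33 → valid
(10,20,31): 10+20 ≤ 31 → not valid
5 of the 7 triples form a triangle.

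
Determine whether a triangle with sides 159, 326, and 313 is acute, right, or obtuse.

Compare the square of the longest side to the sum of squares of the other two: 159² + 313² = 123250 > 106276 = 326².

acute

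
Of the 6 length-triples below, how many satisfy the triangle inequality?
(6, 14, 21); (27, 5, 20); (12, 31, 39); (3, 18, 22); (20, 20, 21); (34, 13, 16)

2

(6,14,21): 6+14 ≤ 21 → not valid
(5,20,27): 5+20 ≤ 27 → not valid
(12,31,39): 12+31 > 39 → valid
(3,18,22): 3+18 ≤ 22 → not valid
(20,20,21): 20+20 > 21 → valid
(13,16,34): 13+16 ≤ 34 → not valid
2 of the 6 triples form a triangle.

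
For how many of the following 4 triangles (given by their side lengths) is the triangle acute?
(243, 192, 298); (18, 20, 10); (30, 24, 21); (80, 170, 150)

3

(243,192,298): 192²+243² = 95913 > 88804 = 298² → acute
(18,20,10): 10²+18² = 424 > 400 = 20² → acute
(30,24,21): 21²+24² = 1017 > 900 = 30² → acute
(80,170,150): 80²+150² = 28900 = 170² → right
3 of the 4 are acute.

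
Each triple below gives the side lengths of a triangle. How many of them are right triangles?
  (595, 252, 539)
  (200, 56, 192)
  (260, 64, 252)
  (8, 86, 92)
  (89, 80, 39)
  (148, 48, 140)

5

(595,252,539): 252²+539² = 354025 = 595² → right
(200,56,192): 56²+192² = 40000 = 200² → right
(260,64,252): 64²+252² = 67600 = 260² → right
(8,86,92): 8²+86² = 7460 < 8464 = 92² → obtuse
(89,80,39): 39²+80² = 7921 = 89² → right
(148,48,140): 48²+140² = 21904 = 148² → right
5 of the 6 are right.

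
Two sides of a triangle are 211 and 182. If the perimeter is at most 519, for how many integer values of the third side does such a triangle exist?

Triangle inequality: 29 < x < 393. Perimeter ≤ 519 gives x ≤ 519 − 211 − 182 = 126.
So 29 < x ≤ 126; integers 30 through 126: 97 values.

97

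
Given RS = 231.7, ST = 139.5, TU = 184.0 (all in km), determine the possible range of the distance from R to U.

The maximum is all hops collinear in one direction: 231.7 + 139.5 + 184.0 = 555.2.
The longest hop is 231.7; the others sum to 323.5. Since 231.7 ≤ 323.5, the path can fold back on itself completely, so the minimum distance is 0.

0 ≤ RU ≤ 555.2 km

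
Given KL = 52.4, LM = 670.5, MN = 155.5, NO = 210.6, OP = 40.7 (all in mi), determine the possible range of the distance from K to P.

211.3 ≤ KP ≤ 1129.7 mi

The maximum is all hops collinear in one direction: 52.4 + 670.5 + 155.5 + 210.6 + 40.7 = 1129.7.
The longest hop is 670.5; the others sum to 459.2. Folding the others back against it leaves at least 670.5 − 459.2 = 211.3.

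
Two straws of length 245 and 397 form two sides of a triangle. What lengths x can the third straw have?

152 < x < 642

By the triangle inequality, x must be less than 245 + 397 = 642 and greater than |245 − 397| = 152.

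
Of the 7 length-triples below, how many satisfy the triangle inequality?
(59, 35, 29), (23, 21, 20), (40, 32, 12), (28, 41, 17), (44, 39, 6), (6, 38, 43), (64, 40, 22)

6

(29,35,59): 29+35 > 59 → valid
(20,21,23): 20+21 > 23 → valid
(12,32,40): 12+32 > 40 → valid
(17,28,41): 17+28 > 41 → valid
(6,39,44): 6+39 > 44 → valid
(6,38,43): 6+38 > 43 → valid
(22,40,64): 22+40 ≤ 64 → not valid
6 of the 7 triples form a triangle.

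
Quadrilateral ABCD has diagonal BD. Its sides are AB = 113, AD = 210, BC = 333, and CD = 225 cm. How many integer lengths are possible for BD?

From triangle ABD: 97 < BD < 323.
From triangle CBD: 108 < BD < 558.
Intersection: 108 < BD < 323, so integers 109 through 322: 214 values.

214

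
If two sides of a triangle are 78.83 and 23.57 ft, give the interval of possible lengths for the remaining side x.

55.26 < x < 102.40

By the triangle inequality, x must be less than 78.83 + 23.57 = 102.40 and greater than |78.83 − 23.57| = 55.26.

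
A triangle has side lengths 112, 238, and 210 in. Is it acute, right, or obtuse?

right

Compare the square of the longest side to the sum of squares of the other two: 112² + 210² = 56644 = 238².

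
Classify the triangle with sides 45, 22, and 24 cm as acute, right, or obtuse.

Compare the square of the longest side to the sum of squares of the other two: 22² + 24² = 1060 < 2025 = 45².

obtuse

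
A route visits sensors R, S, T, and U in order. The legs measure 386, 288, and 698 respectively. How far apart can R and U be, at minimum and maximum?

The maximum is all hops collinear in one direction: 386 + 288 + 698 = 1372.
The longest hop is 698; the others sum to 674. Folding the others back against it leaves at least 698 − 674 = 24.

24 ≤ RU ≤ 1372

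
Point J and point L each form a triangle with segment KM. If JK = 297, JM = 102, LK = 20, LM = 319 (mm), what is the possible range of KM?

299 < KM < 339

From triangle JKM: |297 − 102| < KM < 297 + 102, i.e. 195 < KM < 399.
From triangle LKM: 299 < KM < 339.
Both must hold, so KM lies in the intersection.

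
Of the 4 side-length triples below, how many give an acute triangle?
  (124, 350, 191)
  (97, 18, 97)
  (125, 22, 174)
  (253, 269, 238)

2

(124,350,191): 124+191 ≤ 350, not a triangle
(97,18,97): 18²+97² = 9733 > 9409 = 97² → acute
(125,22,174): 22+125 ≤ 174, not a triangle
(253,269,238): 238²+253² = 120653 > 72361 = 269² → acute
2 of the 4 are acute.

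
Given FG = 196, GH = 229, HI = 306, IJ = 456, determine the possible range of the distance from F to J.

The maximum is all hops collinear in one direction: 196 + 229 + 306 + 456 = 1187.
The longest hop is 456; the others sum to 731. Since 456 ≤ 731, the path can fold back on itself completely, so the minimum distance is 0.

0 ≤ FJ ≤ 1187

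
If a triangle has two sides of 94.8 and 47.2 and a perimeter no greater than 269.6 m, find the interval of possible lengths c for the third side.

47.6 < c ≤ 127.6 m

Triangle inequality alone gives 47.6 < c < 142.0.
The perimeter condition gives c ≤ 269.6 − 94.8 − 47.2 = 127.6.
Intersecting the two: 47.6 < c ≤ 127.6.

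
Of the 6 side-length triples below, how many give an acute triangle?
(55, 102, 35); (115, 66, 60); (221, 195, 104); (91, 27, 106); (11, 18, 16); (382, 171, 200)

1

(55,102,35): 35+55 ≤ 102, not a triangle
(115,66,60): 60²+66² = 7956 < 13225 = 115² → obtuse
(221,195,104): 104²+195² = 48841 = 221² → right
(91,27,106): 27²+91² = 9010 < 11236 = 106² → obtuse
(11,18,16): 11²+16² = 377 > 324 = 18² → acute
(382,171,200): 171+200 ≤ 382, not a triangle
1 of the 6 is acute.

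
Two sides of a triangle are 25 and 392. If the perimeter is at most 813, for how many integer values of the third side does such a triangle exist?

Triangle inequality: 367 < x < 417. Perimeter ≤ 813 gives x ≤ 813 − 25 − 392 = 396.
So 367 < x ≤ 396; integers 368 through 396: 29 values.

29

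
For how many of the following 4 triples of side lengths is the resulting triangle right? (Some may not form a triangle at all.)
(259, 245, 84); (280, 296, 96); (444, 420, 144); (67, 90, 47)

3

(259,245,84): 84²+245² = 67081 = 259² → right
(280,296,96): 96²+280² = 87616 = 296² → right
(444,420,144): 144²+420² = 197136 = 444² → right
(67,90,47): 47²+67² = 6698 < 8100 = 90² → obtuse
3 of the 4 are right.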